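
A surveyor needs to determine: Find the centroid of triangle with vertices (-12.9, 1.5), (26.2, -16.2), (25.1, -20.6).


Centroid = ((x_A+x_B+x_C)/3, (y_A+y_B+y_C)/3)
= (((-12.9)+26.2+25.1)/3, (1.5+(-16.2)+(-20.6))/3)
= (12.8, -11.7667)

(12.8, -11.7667)


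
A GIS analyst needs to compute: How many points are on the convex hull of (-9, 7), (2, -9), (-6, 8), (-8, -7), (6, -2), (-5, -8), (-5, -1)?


Convex hull vertices (CCW): (-9, 7), (-8, -7), (-5, -8), (2, -9), (6, -2), (-6, 8)
Count = 6

6


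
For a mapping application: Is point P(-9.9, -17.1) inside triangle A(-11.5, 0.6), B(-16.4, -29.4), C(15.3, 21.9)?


Cross products: AB x AP = 134.73, BC x BP = 56.46, CA x CP = 508.44
All same sign? yes

Yes, inside


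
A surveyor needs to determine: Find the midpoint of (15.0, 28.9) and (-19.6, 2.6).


M = ((15+(-19.6))/2, (28.9+2.6)/2)
= (-2.3, 15.75)

(-2.3, 15.75)


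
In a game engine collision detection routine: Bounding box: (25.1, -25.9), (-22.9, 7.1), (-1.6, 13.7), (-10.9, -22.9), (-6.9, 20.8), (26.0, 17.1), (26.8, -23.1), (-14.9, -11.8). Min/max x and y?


x range: [-22.9, 26.8]
y range: [-25.9, 20.8]
Bounding box: (-22.9,-25.9) to (26.8,20.8)

(-22.9,-25.9) to (26.8,20.8)


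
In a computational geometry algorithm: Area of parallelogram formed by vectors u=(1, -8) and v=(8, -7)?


|u x v| = |1*(-7) - (-8)*8|
= |(-7) - (-64)| = 57

57


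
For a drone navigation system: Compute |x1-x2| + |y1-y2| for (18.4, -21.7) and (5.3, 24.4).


|18.4-5.3| + |(-21.7)-24.4| = 13.1 + 46.1 = 59.2

59.2


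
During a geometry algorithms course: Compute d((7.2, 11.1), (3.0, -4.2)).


dx=-4.2, dy=-15.3
d^2 = (-4.2)^2 + (-15.3)^2 = 251.73
d = sqrt(251.73) = 15.866

15.866


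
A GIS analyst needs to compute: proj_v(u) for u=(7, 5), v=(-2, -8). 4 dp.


u.v = -54, |v| = sqrt(68) = 8.2462
Scalar projection = u.v / |v| = -54 / sqrt(68) = -6.5485

-6.5485


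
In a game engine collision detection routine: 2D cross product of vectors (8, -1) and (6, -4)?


u x v = u_x*v_y - u_y*v_x = 8*(-4) - (-1)*6
= (-32) - (-6) = -26

-26


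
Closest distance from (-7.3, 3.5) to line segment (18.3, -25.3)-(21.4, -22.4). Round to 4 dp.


Project P onto AB: t = 0.2309 (clamped to [0,1])
Closest point on segment: (19.0156, -24.6305)
Distance: 38.5206

38.5206


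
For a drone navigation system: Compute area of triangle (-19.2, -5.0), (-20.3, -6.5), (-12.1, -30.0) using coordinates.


Area = |x_A(y_B-y_C) + x_B(y_C-y_A) + x_C(y_A-y_B)|/2
= |(-451.2) + 507.5 + (-18.15)|/2
= 38.15/2 = 19.075

19.075


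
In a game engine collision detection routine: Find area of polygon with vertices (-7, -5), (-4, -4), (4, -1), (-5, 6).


Shoelace sum: ((-7)*(-4) - (-4)*(-5)) + ((-4)*(-1) - 4*(-4)) + (4*6 - (-5)*(-1)) + ((-5)*(-5) - (-7)*6)
= 114
Area = |114|/2 = 57

57


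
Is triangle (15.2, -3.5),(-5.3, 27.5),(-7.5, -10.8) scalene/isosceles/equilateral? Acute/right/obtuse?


Side lengths squared: AB^2=1381.25, BC^2=1471.73, CA^2=568.58
Sorted: [568.58, 1381.25, 1471.73]
By sides: Scalene, By angles: Acute

Scalene, Acute


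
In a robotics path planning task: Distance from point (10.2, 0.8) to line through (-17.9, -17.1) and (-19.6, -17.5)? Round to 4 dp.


|cross product| = 19.19
|line direction| = sqrt(3.05) = 1.7464
Distance = 19.19/sqrt(3.05) = 10.9882

10.9882


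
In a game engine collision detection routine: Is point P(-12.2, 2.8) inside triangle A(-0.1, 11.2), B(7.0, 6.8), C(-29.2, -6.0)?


Cross products: AB x AP = -112.88, BC x BP = -100.96, CA x CP = -36.32
All same sign? yes

Yes, inside


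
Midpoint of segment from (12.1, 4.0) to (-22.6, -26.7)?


M = ((12.1+(-22.6))/2, (4+(-26.7))/2)
= (-5.25, -11.35)

(-5.25, -11.35)


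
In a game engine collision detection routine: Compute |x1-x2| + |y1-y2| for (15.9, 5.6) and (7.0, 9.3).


|15.9-7| + |5.6-9.3| = 8.9 + 3.7 = 12.6

12.6


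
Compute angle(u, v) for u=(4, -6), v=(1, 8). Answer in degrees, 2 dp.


u.v = -44, |u| = sqrt(52) = 7.2111, |v| = sqrt(65) = 8.0623
cos(theta) = u.v/(|u||v|) = -44/sqrt(3380) = -0.756823
theta = acos(-0.756823) = 139.18 degrees

139.18 degrees


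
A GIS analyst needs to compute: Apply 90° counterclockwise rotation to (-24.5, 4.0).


90° CCW: (x,y) -> (-y, x)
(-24.5,4) -> (-4, -24.5)

(-4, -24.5)


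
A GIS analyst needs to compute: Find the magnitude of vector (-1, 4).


|u| = sqrt((-1)^2 + 4^2) = sqrt(17) = 4.1231

4.1231


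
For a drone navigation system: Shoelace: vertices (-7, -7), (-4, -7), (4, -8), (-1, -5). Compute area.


Shoelace sum: ((-7)*(-7) - (-4)*(-7)) + ((-4)*(-8) - 4*(-7)) + (4*(-5) - (-1)*(-8)) + ((-1)*(-7) - (-7)*(-5))
= 25
Area = |25|/2 = 12.5

12.5


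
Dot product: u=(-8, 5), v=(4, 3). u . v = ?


u . v = u_x*v_x + u_y*v_y = (-8)*4 + 5*3
= (-32) + 15 = -17

-17


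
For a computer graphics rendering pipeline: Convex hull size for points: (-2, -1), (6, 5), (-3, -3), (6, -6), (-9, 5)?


Convex hull vertices (CCW): (-9, 5), (-3, -3), (6, -6), (6, 5)
Count = 4

4


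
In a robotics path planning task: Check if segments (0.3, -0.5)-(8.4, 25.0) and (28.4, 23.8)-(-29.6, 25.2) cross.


Cross products: d1=1448.74, d2=-41.6, d3=-519.72, d4=970.62
d1*d2 < 0 and d3*d4 < 0? yes

Yes, they intersect


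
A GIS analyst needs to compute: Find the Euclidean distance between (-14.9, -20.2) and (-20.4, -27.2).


dx=-5.5, dy=-7
d^2 = (-5.5)^2 + (-7)^2 = 79.25
d = sqrt(79.25) = 8.9022

8.9022


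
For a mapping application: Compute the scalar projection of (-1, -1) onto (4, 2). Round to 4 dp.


u.v = -6, |v| = sqrt(20) = 4.4721
Scalar projection = u.v / |v| = -6 / sqrt(20) = -1.3416

-1.3416


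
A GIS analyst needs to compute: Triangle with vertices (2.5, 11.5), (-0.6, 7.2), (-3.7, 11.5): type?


Side lengths squared: AB^2=28.1, BC^2=28.1, CA^2=38.44
Sorted: [28.1, 28.1, 38.44]
By sides: Isosceles, By angles: Acute

Isosceles, Acute


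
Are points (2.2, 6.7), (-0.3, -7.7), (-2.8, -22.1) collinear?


Cross product: ((-0.3)-2.2)*((-22.1)-6.7) - ((-7.7)-6.7)*((-2.8)-2.2)
= 0

Yes, collinear


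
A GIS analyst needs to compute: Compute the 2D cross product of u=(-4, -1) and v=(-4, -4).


u x v = u_x*v_y - u_y*v_x = (-4)*(-4) - (-1)*(-4)
= 16 - 4 = 12

12


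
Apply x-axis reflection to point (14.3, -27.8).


Reflection over x-axis: (x,y) -> (x,-y)
(14.3, -27.8) -> (14.3, 27.8)

(14.3, 27.8)


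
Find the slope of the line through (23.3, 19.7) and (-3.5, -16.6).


slope = (y2-y1)/(x2-x1) = ((-16.6)-19.7)/((-3.5)-23.3) = (-36.3)/(-26.8) = 1.3545

1.3545


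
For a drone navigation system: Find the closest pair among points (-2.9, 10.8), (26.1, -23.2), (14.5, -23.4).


d(P0,P1) = 44.6878, d(P0,P2) = 38.3719, d(P1,P2) = 11.6017
Closest: P1 and P2

Closest pair: (26.1, -23.2) and (14.5, -23.4), distance = 11.6017


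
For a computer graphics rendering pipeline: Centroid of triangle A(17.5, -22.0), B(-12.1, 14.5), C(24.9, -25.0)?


Centroid = ((x_A+x_B+x_C)/3, (y_A+y_B+y_C)/3)
= ((17.5+(-12.1)+24.9)/3, ((-22)+14.5+(-25))/3)
= (10.1, -10.8333)

(10.1, -10.8333)


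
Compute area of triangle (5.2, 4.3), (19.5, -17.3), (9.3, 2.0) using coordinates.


Area = |x_A(y_B-y_C) + x_B(y_C-y_A) + x_C(y_A-y_B)|/2
= |(-100.36) + (-44.85) + 200.88|/2
= 55.67/2 = 27.835

27.835


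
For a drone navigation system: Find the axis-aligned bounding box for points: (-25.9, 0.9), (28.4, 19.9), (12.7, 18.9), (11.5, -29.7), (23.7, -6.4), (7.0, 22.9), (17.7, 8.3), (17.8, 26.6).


x range: [-25.9, 28.4]
y range: [-29.7, 26.6]
Bounding box: (-25.9,-29.7) to (28.4,26.6)

(-25.9,-29.7) to (28.4,26.6)


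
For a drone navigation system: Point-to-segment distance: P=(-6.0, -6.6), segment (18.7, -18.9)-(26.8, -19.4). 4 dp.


Project P onto AB: t = 0 (clamped to [0,1])
Closest point on segment: (18.7, -18.9)
Distance: 27.5931

27.5931


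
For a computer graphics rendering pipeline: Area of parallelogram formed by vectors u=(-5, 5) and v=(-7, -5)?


|u x v| = |(-5)*(-5) - 5*(-7)|
= |25 - (-35)| = 60

60


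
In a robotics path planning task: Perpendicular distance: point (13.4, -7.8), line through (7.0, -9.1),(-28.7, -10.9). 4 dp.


|cross product| = 34.89
|line direction| = sqrt(1277.73) = 35.7453
Distance = 34.89/sqrt(1277.73) = 0.9761

0.9761


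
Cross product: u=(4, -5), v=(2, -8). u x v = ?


u x v = u_x*v_y - u_y*v_x = 4*(-8) - (-5)*2
= (-32) - (-10) = -22

-22


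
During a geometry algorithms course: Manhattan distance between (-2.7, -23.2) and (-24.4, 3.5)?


|(-2.7)-(-24.4)| + |(-23.2)-3.5| = 21.7 + 26.7 = 48.4

48.4


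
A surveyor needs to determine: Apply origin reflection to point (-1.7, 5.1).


Reflection over origin: (x,y) -> (-x,-y)
(-1.7, 5.1) -> (1.7, -5.1)

(1.7, -5.1)


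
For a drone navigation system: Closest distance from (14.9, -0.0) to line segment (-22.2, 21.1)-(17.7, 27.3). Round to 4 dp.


Project P onto AB: t = 0.8277 (clamped to [0,1])
Closest point on segment: (10.8239, 26.2315)
Distance: 26.5463

26.5463


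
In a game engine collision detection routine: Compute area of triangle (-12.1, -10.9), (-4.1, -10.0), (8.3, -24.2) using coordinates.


Area = |x_A(y_B-y_C) + x_B(y_C-y_A) + x_C(y_A-y_B)|/2
= |(-171.82) + 54.53 + (-7.47)|/2
= 124.76/2 = 62.38

62.38


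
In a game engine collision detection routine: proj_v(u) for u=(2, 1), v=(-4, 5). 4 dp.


u.v = -3, |v| = sqrt(41) = 6.4031
Scalar projection = u.v / |v| = -3 / sqrt(41) = -0.4685

-0.4685


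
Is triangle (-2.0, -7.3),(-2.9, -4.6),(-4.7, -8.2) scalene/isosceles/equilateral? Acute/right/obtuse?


Side lengths squared: AB^2=8.1, BC^2=16.2, CA^2=8.1
Sorted: [8.1, 8.1, 16.2]
By sides: Isosceles, By angles: Right

Isosceles, Right


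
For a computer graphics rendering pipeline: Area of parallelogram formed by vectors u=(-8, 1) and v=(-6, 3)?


|u x v| = |(-8)*3 - 1*(-6)|
= |(-24) - (-6)| = 18

18


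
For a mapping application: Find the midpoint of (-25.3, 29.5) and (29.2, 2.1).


M = (((-25.3)+29.2)/2, (29.5+2.1)/2)
= (1.95, 15.8)

(1.95, 15.8)


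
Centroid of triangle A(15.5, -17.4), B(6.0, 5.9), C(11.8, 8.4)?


Centroid = ((x_A+x_B+x_C)/3, (y_A+y_B+y_C)/3)
= ((15.5+6+11.8)/3, ((-17.4)+5.9+8.4)/3)
= (11.1, -1.0333)

(11.1, -1.0333)


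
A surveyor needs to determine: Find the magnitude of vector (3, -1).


|u| = sqrt(3^2 + (-1)^2) = sqrt(10) = 3.1623

3.1623


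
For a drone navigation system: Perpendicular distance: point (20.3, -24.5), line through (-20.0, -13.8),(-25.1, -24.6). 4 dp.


|cross product| = 489.81
|line direction| = sqrt(142.65) = 11.9436
Distance = 489.81/sqrt(142.65) = 41.0102

41.0102


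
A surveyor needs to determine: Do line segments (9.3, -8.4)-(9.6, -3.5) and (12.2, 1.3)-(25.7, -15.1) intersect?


Cross products: d1=-178.51, d2=-107.44, d3=-11.3, d4=-82.37
d1*d2 < 0 and d3*d4 < 0? no

No, they don't intersect


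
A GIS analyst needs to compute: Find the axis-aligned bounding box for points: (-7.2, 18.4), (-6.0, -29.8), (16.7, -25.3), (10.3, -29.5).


x range: [-7.2, 16.7]
y range: [-29.8, 18.4]
Bounding box: (-7.2,-29.8) to (16.7,18.4)

(-7.2,-29.8) to (16.7,18.4)


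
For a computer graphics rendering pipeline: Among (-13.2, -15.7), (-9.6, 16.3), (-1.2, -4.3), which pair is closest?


d(P0,P1) = 32.2019, d(P0,P2) = 16.5517, d(P1,P2) = 22.2468
Closest: P0 and P2

Closest pair: (-13.2, -15.7) and (-1.2, -4.3), distance = 16.5517


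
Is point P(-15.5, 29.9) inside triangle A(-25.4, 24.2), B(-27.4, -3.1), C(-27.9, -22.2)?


Cross products: AB x AP = 258.87, BC x BP = 210.79, CA x CP = -445.11
All same sign? no

No, outside


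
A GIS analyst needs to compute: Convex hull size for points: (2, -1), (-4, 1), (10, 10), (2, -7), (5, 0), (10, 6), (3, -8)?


Convex hull vertices (CCW): (-4, 1), (2, -7), (3, -8), (10, 6), (10, 10)
Count = 5

5


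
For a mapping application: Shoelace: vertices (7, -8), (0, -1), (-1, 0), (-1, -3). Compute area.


Shoelace sum: (7*(-1) - 0*(-8)) + (0*0 - (-1)*(-1)) + ((-1)*(-3) - (-1)*0) + ((-1)*(-8) - 7*(-3))
= 24
Area = |24|/2 = 12

12


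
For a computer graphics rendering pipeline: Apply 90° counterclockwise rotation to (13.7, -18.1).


90° CCW: (x,y) -> (-y, x)
(13.7,-18.1) -> (18.1, 13.7)

(18.1, 13.7)


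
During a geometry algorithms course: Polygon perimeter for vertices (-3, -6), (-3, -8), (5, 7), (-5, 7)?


Sides: (-3, -6)->(-3, -8): sqrt(4) = 2, (-3, -8)->(5, 7): sqrt(289) = 17, (5, 7)->(-5, 7): sqrt(100) = 10, (-5, 7)->(-3, -6): sqrt(173) = 13.152946
Sum = 42.152946
Perimeter = 42.1529

42.1529


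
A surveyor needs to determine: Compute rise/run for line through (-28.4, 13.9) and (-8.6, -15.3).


slope = (y2-y1)/(x2-x1) = ((-15.3)-13.9)/((-8.6)-(-28.4)) = (-29.2)/19.8 = -1.4747

-1.4747


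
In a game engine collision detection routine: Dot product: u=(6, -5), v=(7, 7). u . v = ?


u . v = u_x*v_x + u_y*v_y = 6*7 + (-5)*7
= 42 + (-35) = 7

7


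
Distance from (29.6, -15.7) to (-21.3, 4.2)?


dx=-50.9, dy=19.9
d^2 = (-50.9)^2 + 19.9^2 = 2986.82
d = sqrt(2986.82) = 54.6518

54.6518


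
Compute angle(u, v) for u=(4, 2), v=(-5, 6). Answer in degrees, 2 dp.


u.v = -8, |u| = sqrt(20) = 4.4721, |v| = sqrt(61) = 7.8102
cos(theta) = u.v/(|u||v|) = -8/sqrt(1220) = -0.229039
theta = acos(-0.229039) = 103.24 degrees

103.24 degrees


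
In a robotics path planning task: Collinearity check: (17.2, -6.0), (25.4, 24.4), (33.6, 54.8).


Cross product: (25.4-17.2)*(54.8-(-6)) - (24.4-(-6))*(33.6-17.2)
= 0

Yes, collinear


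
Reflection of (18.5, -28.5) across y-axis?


Reflection over y-axis: (x,y) -> (-x,y)
(18.5, -28.5) -> (-18.5, -28.5)

(-18.5, -28.5)


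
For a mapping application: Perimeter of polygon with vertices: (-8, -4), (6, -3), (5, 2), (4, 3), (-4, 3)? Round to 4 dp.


Sides: (-8, -4)->(6, -3): sqrt(197) = 14.035669, (6, -3)->(5, 2): sqrt(26) = 5.09902, (5, 2)->(4, 3): sqrt(2) = 1.414214, (4, 3)->(-4, 3): sqrt(64) = 8, (-4, 3)->(-8, -4): sqrt(65) = 8.062258
Sum = 36.611161
Perimeter = 36.6112

36.6112


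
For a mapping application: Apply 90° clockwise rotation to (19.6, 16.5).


90° CW: (x,y) -> (y, -x)
(19.6,16.5) -> (16.5, -19.6)

(16.5, -19.6)


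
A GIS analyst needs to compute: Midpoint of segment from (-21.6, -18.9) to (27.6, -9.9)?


M = (((-21.6)+27.6)/2, ((-18.9)+(-9.9))/2)
= (3, -14.4)

(3, -14.4)


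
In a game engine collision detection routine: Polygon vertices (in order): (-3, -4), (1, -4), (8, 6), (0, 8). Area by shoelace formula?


Shoelace sum: ((-3)*(-4) - 1*(-4)) + (1*6 - 8*(-4)) + (8*8 - 0*6) + (0*(-4) - (-3)*8)
= 142
Area = |142|/2 = 71

71


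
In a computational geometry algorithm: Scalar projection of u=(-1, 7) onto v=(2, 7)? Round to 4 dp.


u.v = 47, |v| = sqrt(53) = 7.2801
Scalar projection = u.v / |v| = 47 / sqrt(53) = 6.4559

6.4559


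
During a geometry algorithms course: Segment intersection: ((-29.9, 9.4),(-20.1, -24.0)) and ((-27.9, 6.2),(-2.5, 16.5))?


Cross products: d1=101.88, d2=-847.42, d3=35.44, d4=984.74
d1*d2 < 0 and d3*d4 < 0? no

No, they don't intersect


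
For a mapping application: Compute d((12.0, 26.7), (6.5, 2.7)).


dx=-5.5, dy=-24
d^2 = (-5.5)^2 + (-24)^2 = 606.25
d = sqrt(606.25) = 24.6221

24.6221


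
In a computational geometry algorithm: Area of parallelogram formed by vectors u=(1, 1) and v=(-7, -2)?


|u x v| = |1*(-2) - 1*(-7)|
= |(-2) - (-7)| = 5

5


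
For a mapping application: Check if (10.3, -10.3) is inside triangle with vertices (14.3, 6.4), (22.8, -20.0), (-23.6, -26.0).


Cross products: AB x AP = -247.55, BC x BP = -525.08, CA x CP = -503.33
All same sign? yes

Yes, inside


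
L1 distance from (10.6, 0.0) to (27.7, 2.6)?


|10.6-27.7| + |0-2.6| = 17.1 + 2.6 = 19.7

19.7


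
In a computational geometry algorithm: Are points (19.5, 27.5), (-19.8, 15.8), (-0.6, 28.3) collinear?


Cross product: ((-19.8)-19.5)*(28.3-27.5) - (15.8-27.5)*((-0.6)-19.5)
= -266.61

No, not collinear


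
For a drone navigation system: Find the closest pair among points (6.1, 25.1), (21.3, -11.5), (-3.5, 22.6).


d(P0,P1) = 39.6308, d(P0,P2) = 9.9202, d(P1,P2) = 42.1646
Closest: P0 and P2

Closest pair: (6.1, 25.1) and (-3.5, 22.6), distance = 9.9202


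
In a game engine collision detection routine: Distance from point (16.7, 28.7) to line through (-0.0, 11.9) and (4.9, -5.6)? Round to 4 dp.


|cross product| = 374.57
|line direction| = sqrt(330.26) = 18.1731
Distance = 374.57/sqrt(330.26) = 20.6113

20.6113


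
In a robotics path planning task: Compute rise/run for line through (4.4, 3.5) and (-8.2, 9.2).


slope = (y2-y1)/(x2-x1) = (9.2-3.5)/((-8.2)-4.4) = 5.7/(-12.6) = -0.4524

-0.4524


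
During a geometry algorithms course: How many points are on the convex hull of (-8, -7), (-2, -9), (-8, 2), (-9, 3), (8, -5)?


Convex hull vertices (CCW): (-9, 3), (-8, -7), (-2, -9), (8, -5)
Count = 4

4


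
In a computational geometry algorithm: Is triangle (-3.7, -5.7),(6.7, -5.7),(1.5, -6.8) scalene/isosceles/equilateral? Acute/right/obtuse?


Side lengths squared: AB^2=108.16, BC^2=28.25, CA^2=28.25
Sorted: [28.25, 28.25, 108.16]
By sides: Isosceles, By angles: Obtuse

Isosceles, Obtuse


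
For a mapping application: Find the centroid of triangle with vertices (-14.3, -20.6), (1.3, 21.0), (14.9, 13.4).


Centroid = ((x_A+x_B+x_C)/3, (y_A+y_B+y_C)/3)
= (((-14.3)+1.3+14.9)/3, ((-20.6)+21+13.4)/3)
= (0.6333, 4.6)

(0.6333, 4.6)


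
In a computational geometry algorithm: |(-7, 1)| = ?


|u| = sqrt((-7)^2 + 1^2) = sqrt(50) = 7.0711

7.0711


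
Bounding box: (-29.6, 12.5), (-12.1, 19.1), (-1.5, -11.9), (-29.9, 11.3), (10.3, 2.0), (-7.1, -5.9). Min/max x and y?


x range: [-29.9, 10.3]
y range: [-11.9, 19.1]
Bounding box: (-29.9,-11.9) to (10.3,19.1)

(-29.9,-11.9) to (10.3,19.1)


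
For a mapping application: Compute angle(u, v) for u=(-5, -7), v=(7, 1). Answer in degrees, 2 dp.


u.v = -42, |u| = sqrt(74) = 8.6023, |v| = sqrt(50) = 7.0711
cos(theta) = u.v/(|u||v|) = -42/sqrt(3700) = -0.690476
theta = acos(-0.690476) = 133.67 degrees

133.67 degrees


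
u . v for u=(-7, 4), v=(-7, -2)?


u . v = u_x*v_x + u_y*v_y = (-7)*(-7) + 4*(-2)
= 49 + (-8) = 41

41


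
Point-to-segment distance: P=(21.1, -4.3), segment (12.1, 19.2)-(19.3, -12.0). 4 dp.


Project P onto AB: t = 0.7783 (clamped to [0,1])
Closest point on segment: (17.7039, -5.0837)
Distance: 3.4853

3.4853


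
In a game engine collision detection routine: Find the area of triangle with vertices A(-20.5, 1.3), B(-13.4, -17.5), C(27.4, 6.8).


Area = |x_A(y_B-y_C) + x_B(y_C-y_A) + x_C(y_A-y_B)|/2
= |498.15 + (-73.7) + 515.12|/2
= 939.57/2 = 469.785

469.785


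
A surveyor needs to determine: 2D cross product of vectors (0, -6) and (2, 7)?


u x v = u_x*v_y - u_y*v_x = 0*7 - (-6)*2
= 0 - (-12) = 12

12


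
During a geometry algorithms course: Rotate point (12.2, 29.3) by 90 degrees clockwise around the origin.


90° CW: (x,y) -> (y, -x)
(12.2,29.3) -> (29.3, -12.2)

(29.3, -12.2)


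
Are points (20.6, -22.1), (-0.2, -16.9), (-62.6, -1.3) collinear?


Cross product: ((-0.2)-20.6)*((-1.3)-(-22.1)) - ((-16.9)-(-22.1))*((-62.6)-20.6)
= 0

Yes, collinear


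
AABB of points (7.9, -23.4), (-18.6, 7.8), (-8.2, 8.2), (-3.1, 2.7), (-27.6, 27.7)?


x range: [-27.6, 7.9]
y range: [-23.4, 27.7]
Bounding box: (-27.6,-23.4) to (7.9,27.7)

(-27.6,-23.4) to (7.9,27.7)


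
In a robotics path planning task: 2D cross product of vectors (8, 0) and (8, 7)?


u x v = u_x*v_y - u_y*v_x = 8*7 - 0*8
= 56 - 0 = 56

56


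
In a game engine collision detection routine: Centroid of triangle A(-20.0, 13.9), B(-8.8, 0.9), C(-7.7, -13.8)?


Centroid = ((x_A+x_B+x_C)/3, (y_A+y_B+y_C)/3)
= (((-20)+(-8.8)+(-7.7))/3, (13.9+0.9+(-13.8))/3)
= (-12.1667, 0.3333)

(-12.1667, 0.3333)


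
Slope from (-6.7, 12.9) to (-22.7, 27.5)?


slope = (y2-y1)/(x2-x1) = (27.5-12.9)/((-22.7)-(-6.7)) = 14.6/(-16) = -0.9125

-0.9125


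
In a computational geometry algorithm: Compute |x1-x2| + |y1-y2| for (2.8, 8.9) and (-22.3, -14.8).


|2.8-(-22.3)| + |8.9-(-14.8)| = 25.1 + 23.7 = 48.8

48.8


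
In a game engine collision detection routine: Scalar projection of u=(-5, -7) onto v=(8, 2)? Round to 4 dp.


u.v = -54, |v| = sqrt(68) = 8.2462
Scalar projection = u.v / |v| = -54 / sqrt(68) = -6.5485

-6.5485


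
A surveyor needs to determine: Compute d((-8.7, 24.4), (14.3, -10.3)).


dx=23, dy=-34.7
d^2 = 23^2 + (-34.7)^2 = 1733.09
d = sqrt(1733.09) = 41.6304

41.6304


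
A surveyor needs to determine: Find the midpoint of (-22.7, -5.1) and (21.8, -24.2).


M = (((-22.7)+21.8)/2, ((-5.1)+(-24.2))/2)
= (-0.45, -14.65)

(-0.45, -14.65)


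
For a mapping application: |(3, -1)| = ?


|u| = sqrt(3^2 + (-1)^2) = sqrt(10) = 3.1623

3.1623


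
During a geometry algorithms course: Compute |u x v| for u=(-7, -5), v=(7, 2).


|u x v| = |(-7)*2 - (-5)*7|
= |(-14) - (-35)| = 21

21


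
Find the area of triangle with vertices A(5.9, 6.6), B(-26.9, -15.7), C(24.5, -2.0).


Area = |x_A(y_B-y_C) + x_B(y_C-y_A) + x_C(y_A-y_B)|/2
= |(-80.83) + 231.34 + 546.35|/2
= 696.86/2 = 348.43

348.43


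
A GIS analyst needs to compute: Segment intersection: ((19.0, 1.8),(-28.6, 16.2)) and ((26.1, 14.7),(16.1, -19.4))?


Cross products: d1=-113.11, d2=-1880.27, d3=-716.28, d4=1050.88
d1*d2 < 0 and d3*d4 < 0? no

No, they don't intersect


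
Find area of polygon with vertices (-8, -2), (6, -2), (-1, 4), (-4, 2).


Shoelace sum: ((-8)*(-2) - 6*(-2)) + (6*4 - (-1)*(-2)) + ((-1)*2 - (-4)*4) + ((-4)*(-2) - (-8)*2)
= 88
Area = |88|/2 = 44

44


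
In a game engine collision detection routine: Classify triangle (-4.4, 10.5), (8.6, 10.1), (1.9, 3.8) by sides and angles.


Side lengths squared: AB^2=169.16, BC^2=84.58, CA^2=84.58
Sorted: [84.58, 84.58, 169.16]
By sides: Isosceles, By angles: Right

Isosceles, Right


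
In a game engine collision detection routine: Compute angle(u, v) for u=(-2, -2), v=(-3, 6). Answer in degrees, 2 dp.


u.v = -6, |u| = sqrt(8) = 2.8284, |v| = sqrt(45) = 6.7082
cos(theta) = u.v/(|u||v|) = -6/sqrt(360) = -0.316228
theta = acos(-0.316228) = 108.43 degrees

108.43 degrees


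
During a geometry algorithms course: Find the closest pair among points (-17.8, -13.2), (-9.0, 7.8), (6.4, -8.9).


d(P0,P1) = 22.7693, d(P0,P2) = 24.5791, d(P1,P2) = 22.7167
Closest: P1 and P2

Closest pair: (-9.0, 7.8) and (6.4, -8.9), distance = 22.7167


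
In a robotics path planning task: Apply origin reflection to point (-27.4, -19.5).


Reflection over origin: (x,y) -> (-x,-y)
(-27.4, -19.5) -> (27.4, 19.5)

(27.4, 19.5)


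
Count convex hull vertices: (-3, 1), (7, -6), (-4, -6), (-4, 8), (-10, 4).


Convex hull vertices (CCW): (-10, 4), (-4, -6), (7, -6), (-4, 8)
Count = 4

4


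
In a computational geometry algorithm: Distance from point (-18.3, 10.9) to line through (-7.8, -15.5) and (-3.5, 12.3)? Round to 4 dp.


|cross product| = 405.42
|line direction| = sqrt(791.33) = 28.1306
Distance = 405.42/sqrt(791.33) = 14.4121

14.4121


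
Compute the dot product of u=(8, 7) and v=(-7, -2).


u . v = u_x*v_x + u_y*v_y = 8*(-7) + 7*(-2)
= (-56) + (-14) = -70

-70


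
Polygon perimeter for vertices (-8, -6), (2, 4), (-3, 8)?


Sides: (-8, -6)->(2, 4): sqrt(200) = 14.142136, (2, 4)->(-3, 8): sqrt(41) = 6.403124, (-3, 8)->(-8, -6): sqrt(221) = 14.866069
Sum = 35.411329
Perimeter = 35.4113

35.4113


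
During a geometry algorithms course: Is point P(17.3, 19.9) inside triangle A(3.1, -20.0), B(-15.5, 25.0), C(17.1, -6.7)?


Cross products: AB x AP = -1381.14, BC x BP = 873.5, CA x CP = -369.74
All same sign? no

No, outside


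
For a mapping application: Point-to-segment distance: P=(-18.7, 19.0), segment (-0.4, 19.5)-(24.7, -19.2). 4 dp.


Project P onto AB: t = 0 (clamped to [0,1])
Closest point on segment: (-0.4, 19.5)
Distance: 18.3068

18.3068


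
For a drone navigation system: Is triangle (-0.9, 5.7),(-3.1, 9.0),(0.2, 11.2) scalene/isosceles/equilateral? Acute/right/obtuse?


Side lengths squared: AB^2=15.73, BC^2=15.73, CA^2=31.46
Sorted: [15.73, 15.73, 31.46]
By sides: Isosceles, By angles: Right

Isosceles, Right


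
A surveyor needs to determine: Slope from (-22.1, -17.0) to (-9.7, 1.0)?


slope = (y2-y1)/(x2-x1) = (1-(-17))/((-9.7)-(-22.1)) = 18/12.4 = 1.4516

1.4516


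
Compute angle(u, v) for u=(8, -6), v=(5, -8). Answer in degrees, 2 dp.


u.v = 88, |u| = sqrt(100) = 10, |v| = sqrt(89) = 9.434
cos(theta) = u.v/(|u||v|) = 88/sqrt(8900) = 0.932798
theta = acos(0.932798) = 21.12 degrees

21.12 degrees


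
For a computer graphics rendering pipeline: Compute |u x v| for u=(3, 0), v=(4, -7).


|u x v| = |3*(-7) - 0*4|
= |(-21) - 0| = 21

21


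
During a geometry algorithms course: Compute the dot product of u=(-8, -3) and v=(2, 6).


u . v = u_x*v_x + u_y*v_y = (-8)*2 + (-3)*6
= (-16) + (-18) = -34

-34


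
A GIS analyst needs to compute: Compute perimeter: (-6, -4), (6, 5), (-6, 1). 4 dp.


Sides: (-6, -4)->(6, 5): sqrt(225) = 15, (6, 5)->(-6, 1): sqrt(160) = 12.649111, (-6, 1)->(-6, -4): sqrt(25) = 5
Sum = 32.649111
Perimeter = 32.6491

32.6491


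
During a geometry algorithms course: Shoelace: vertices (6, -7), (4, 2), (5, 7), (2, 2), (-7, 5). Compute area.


Shoelace sum: (6*2 - 4*(-7)) + (4*7 - 5*2) + (5*2 - 2*7) + (2*5 - (-7)*2) + ((-7)*(-7) - 6*5)
= 97
Area = |97|/2 = 48.5

48.5


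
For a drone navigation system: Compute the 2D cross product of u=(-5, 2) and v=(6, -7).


u x v = u_x*v_y - u_y*v_x = (-5)*(-7) - 2*6
= 35 - 12 = 23

23


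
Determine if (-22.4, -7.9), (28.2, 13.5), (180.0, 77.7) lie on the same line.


Cross product: (28.2-(-22.4))*(77.7-(-7.9)) - (13.5-(-7.9))*(180-(-22.4))
= 0

Yes, collinear


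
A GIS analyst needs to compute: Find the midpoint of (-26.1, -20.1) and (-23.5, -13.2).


M = (((-26.1)+(-23.5))/2, ((-20.1)+(-13.2))/2)
= (-24.8, -16.65)

(-24.8, -16.65)


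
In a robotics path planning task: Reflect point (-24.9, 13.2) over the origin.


Reflection over origin: (x,y) -> (-x,-y)
(-24.9, 13.2) -> (24.9, -13.2)

(24.9, -13.2)


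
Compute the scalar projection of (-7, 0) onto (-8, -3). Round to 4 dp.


u.v = 56, |v| = sqrt(73) = 8.544
Scalar projection = u.v / |v| = 56 / sqrt(73) = 6.5543

6.5543


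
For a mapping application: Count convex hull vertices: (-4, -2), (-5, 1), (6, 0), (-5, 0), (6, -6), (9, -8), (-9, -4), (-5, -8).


Convex hull vertices (CCW): (-9, -4), (-5, -8), (9, -8), (6, 0), (-5, 1)
Count = 5

5


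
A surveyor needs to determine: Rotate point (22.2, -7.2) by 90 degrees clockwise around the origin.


90° CW: (x,y) -> (y, -x)
(22.2,-7.2) -> (-7.2, -22.2)

(-7.2, -22.2)


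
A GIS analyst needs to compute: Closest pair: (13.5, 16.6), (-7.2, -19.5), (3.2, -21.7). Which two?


d(P0,P1) = 41.6137, d(P0,P2) = 39.6608, d(P1,P2) = 10.6301
Closest: P1 and P2

Closest pair: (-7.2, -19.5) and (3.2, -21.7), distance = 10.6301


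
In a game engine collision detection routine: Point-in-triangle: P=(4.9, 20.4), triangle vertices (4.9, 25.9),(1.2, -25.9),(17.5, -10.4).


Cross products: AB x AP = 20.35, BC x BP = 697.34, CA x CP = 69.3
All same sign? yes

Yes, inside


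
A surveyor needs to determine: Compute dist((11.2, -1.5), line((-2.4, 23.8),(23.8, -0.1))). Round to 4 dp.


|cross product| = 337.82
|line direction| = sqrt(1257.65) = 35.4634
Distance = 337.82/sqrt(1257.65) = 9.5259

9.5259


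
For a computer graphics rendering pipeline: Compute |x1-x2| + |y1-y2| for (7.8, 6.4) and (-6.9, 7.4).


|7.8-(-6.9)| + |6.4-7.4| = 14.7 + 1 = 15.7

15.7


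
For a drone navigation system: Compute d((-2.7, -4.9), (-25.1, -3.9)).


dx=-22.4, dy=1
d^2 = (-22.4)^2 + 1^2 = 502.76
d = sqrt(502.76) = 22.4223

22.4223


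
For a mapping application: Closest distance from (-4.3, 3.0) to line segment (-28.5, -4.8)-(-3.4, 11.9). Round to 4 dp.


Project P onto AB: t = 0.8116 (clamped to [0,1])
Closest point on segment: (-8.1284, 8.754)
Distance: 6.9112

6.9112


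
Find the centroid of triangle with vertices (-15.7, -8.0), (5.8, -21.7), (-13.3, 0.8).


Centroid = ((x_A+x_B+x_C)/3, (y_A+y_B+y_C)/3)
= (((-15.7)+5.8+(-13.3))/3, ((-8)+(-21.7)+0.8)/3)
= (-7.7333, -9.6333)

(-7.7333, -9.6333)


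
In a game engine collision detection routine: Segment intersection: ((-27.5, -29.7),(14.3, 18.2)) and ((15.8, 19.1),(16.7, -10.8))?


Cross products: d1=-1338.59, d2=-45.66, d3=-34.23, d4=-1327.16
d1*d2 < 0 and d3*d4 < 0? no

No, they don't intersect


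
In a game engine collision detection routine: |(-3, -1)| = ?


|u| = sqrt((-3)^2 + (-1)^2) = sqrt(10) = 3.1623

3.1623


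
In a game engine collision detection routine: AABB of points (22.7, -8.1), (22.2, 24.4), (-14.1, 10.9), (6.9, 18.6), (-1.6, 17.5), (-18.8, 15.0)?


x range: [-18.8, 22.7]
y range: [-8.1, 24.4]
Bounding box: (-18.8,-8.1) to (22.7,24.4)

(-18.8,-8.1) to (22.7,24.4)


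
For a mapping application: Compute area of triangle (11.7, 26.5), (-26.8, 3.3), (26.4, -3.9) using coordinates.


Area = |x_A(y_B-y_C) + x_B(y_C-y_A) + x_C(y_A-y_B)|/2
= |84.24 + 814.72 + 612.48|/2
= 1511.44/2 = 755.72

755.72


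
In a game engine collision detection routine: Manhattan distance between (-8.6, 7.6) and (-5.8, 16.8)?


|(-8.6)-(-5.8)| + |7.6-16.8| = 2.8 + 9.2 = 12

12


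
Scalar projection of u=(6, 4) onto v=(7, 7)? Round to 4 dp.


u.v = 70, |v| = sqrt(98) = 9.8995
Scalar projection = u.v / |v| = 70 / sqrt(98) = 7.0711

7.0711


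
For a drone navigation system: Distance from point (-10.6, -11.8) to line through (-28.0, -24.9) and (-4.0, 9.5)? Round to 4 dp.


|cross product| = 284.16
|line direction| = sqrt(1759.36) = 41.9447
Distance = 284.16/sqrt(1759.36) = 6.7746

6.7746


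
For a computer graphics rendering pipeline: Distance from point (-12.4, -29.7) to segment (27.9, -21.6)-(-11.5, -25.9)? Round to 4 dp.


Project P onto AB: t = 1 (clamped to [0,1])
Closest point on segment: (-11.5, -25.9)
Distance: 3.9051

3.9051


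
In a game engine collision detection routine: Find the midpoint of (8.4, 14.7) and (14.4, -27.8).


M = ((8.4+14.4)/2, (14.7+(-27.8))/2)
= (11.4, -6.55)

(11.4, -6.55)


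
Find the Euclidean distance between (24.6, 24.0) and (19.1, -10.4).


dx=-5.5, dy=-34.4
d^2 = (-5.5)^2 + (-34.4)^2 = 1213.61
d = sqrt(1213.61) = 34.8369

34.8369


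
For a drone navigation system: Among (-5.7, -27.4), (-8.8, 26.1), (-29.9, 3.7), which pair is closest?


d(P0,P1) = 53.5897, d(P0,P2) = 39.4062, d(P1,P2) = 30.7729
Closest: P1 and P2

Closest pair: (-8.8, 26.1) and (-29.9, 3.7), distance = 30.7729


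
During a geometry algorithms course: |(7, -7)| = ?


|u| = sqrt(7^2 + (-7)^2) = sqrt(98) = 9.8995

9.8995


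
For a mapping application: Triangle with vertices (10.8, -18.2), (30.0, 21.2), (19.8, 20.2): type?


Side lengths squared: AB^2=1921, BC^2=105.04, CA^2=1555.56
Sorted: [105.04, 1555.56, 1921]
By sides: Scalene, By angles: Obtuse

Scalene, Obtuse


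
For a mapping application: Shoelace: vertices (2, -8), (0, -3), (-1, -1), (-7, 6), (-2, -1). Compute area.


Shoelace sum: (2*(-3) - 0*(-8)) + (0*(-1) - (-1)*(-3)) + ((-1)*6 - (-7)*(-1)) + ((-7)*(-1) - (-2)*6) + ((-2)*(-8) - 2*(-1))
= 15
Area = |15|/2 = 7.5

7.5


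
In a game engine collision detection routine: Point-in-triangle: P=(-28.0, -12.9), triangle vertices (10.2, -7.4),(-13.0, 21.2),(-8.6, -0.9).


Cross products: AB x AP = 1220.12, BC x BP = -481.54, CA x CP = -351.7
All same sign? no

No, outside


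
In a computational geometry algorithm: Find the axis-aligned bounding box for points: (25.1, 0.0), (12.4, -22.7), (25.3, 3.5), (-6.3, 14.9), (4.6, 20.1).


x range: [-6.3, 25.3]
y range: [-22.7, 20.1]
Bounding box: (-6.3,-22.7) to (25.3,20.1)

(-6.3,-22.7) to (25.3,20.1)


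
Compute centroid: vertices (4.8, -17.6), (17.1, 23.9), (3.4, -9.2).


Centroid = ((x_A+x_B+x_C)/3, (y_A+y_B+y_C)/3)
= ((4.8+17.1+3.4)/3, ((-17.6)+23.9+(-9.2))/3)
= (8.4333, -0.9667)

(8.4333, -0.9667)


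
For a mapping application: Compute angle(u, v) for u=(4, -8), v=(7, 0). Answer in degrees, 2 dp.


u.v = 28, |u| = sqrt(80) = 8.9443, |v| = sqrt(49) = 7
cos(theta) = u.v/(|u||v|) = 28/sqrt(3920) = 0.447214
theta = acos(0.447214) = 63.43 degrees

63.43 degrees


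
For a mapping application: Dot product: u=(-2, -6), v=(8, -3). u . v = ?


u . v = u_x*v_x + u_y*v_y = (-2)*8 + (-6)*(-3)
= (-16) + 18 = 2

2


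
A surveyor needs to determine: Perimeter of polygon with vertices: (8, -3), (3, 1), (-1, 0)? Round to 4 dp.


Sides: (8, -3)->(3, 1): sqrt(41) = 6.403124, (3, 1)->(-1, 0): sqrt(17) = 4.123106, (-1, 0)->(8, -3): sqrt(90) = 9.486833
Sum = 20.013063
Perimeter = 20.0131

20.0131


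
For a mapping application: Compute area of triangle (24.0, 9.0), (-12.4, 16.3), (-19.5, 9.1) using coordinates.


Area = |x_A(y_B-y_C) + x_B(y_C-y_A) + x_C(y_A-y_B)|/2
= |172.8 + (-1.24) + 142.35|/2
= 313.91/2 = 156.955

156.955


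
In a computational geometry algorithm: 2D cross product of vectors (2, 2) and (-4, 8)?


u x v = u_x*v_y - u_y*v_x = 2*8 - 2*(-4)
= 16 - (-8) = 24

24


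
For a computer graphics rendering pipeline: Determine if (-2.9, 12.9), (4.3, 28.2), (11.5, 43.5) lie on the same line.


Cross product: (4.3-(-2.9))*(43.5-12.9) - (28.2-12.9)*(11.5-(-2.9))
= 0

Yes, collinear


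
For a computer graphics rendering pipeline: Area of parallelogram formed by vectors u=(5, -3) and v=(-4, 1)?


|u x v| = |5*1 - (-3)*(-4)|
= |5 - 12| = 7

7


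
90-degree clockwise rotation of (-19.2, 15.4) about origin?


90° CW: (x,y) -> (y, -x)
(-19.2,15.4) -> (15.4, 19.2)

(15.4, 19.2)


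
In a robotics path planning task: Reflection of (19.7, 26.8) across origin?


Reflection over origin: (x,y) -> (-x,-y)
(19.7, 26.8) -> (-19.7, -26.8)

(-19.7, -26.8)


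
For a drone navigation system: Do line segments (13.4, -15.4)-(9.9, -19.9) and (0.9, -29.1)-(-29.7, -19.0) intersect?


Cross products: d1=-545.47, d2=-372.42, d3=-8.3, d4=-181.35
d1*d2 < 0 and d3*d4 < 0? no

No, they don't intersect


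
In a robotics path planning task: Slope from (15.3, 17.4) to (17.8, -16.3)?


slope = (y2-y1)/(x2-x1) = ((-16.3)-17.4)/(17.8-15.3) = (-33.7)/2.5 = -13.48

-13.48


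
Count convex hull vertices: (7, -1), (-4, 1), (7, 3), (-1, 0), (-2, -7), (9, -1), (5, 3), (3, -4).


Convex hull vertices (CCW): (-4, 1), (-2, -7), (9, -1), (7, 3), (5, 3)
Count = 5

5


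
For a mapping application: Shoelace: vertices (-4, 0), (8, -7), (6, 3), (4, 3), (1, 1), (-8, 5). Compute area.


Shoelace sum: ((-4)*(-7) - 8*0) + (8*3 - 6*(-7)) + (6*3 - 4*3) + (4*1 - 1*3) + (1*5 - (-8)*1) + ((-8)*0 - (-4)*5)
= 134
Area = |134|/2 = 67

67


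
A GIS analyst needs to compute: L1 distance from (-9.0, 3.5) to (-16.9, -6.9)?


|(-9)-(-16.9)| + |3.5-(-6.9)| = 7.9 + 10.4 = 18.3

18.3


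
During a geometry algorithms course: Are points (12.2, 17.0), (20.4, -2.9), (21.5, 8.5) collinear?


Cross product: (20.4-12.2)*(8.5-17) - ((-2.9)-17)*(21.5-12.2)
= 115.37

No, not collinear


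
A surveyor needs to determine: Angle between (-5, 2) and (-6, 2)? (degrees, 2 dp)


u.v = 34, |u| = sqrt(29) = 5.3852, |v| = sqrt(40) = 6.3246
cos(theta) = u.v/(|u||v|) = 34/sqrt(1160) = 0.998274
theta = acos(0.998274) = 3.37 degrees

3.37 degrees


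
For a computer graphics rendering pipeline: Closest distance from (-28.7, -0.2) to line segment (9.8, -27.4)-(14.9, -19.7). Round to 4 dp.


Project P onto AB: t = 0.1535 (clamped to [0,1])
Closest point on segment: (10.5826, -26.2184)
Distance: 47.1177

47.1177


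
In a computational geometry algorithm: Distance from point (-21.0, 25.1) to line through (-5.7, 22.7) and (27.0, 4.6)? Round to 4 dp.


|cross product| = 198.45
|line direction| = sqrt(1396.9) = 37.3751
Distance = 198.45/sqrt(1396.9) = 5.3097

5.3097


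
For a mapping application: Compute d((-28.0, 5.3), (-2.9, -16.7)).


dx=25.1, dy=-22
d^2 = 25.1^2 + (-22)^2 = 1114.01
d = sqrt(1114.01) = 33.3768

33.3768


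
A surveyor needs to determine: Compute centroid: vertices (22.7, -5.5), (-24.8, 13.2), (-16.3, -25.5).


Centroid = ((x_A+x_B+x_C)/3, (y_A+y_B+y_C)/3)
= ((22.7+(-24.8)+(-16.3))/3, ((-5.5)+13.2+(-25.5))/3)
= (-6.1333, -5.9333)

(-6.1333, -5.9333)


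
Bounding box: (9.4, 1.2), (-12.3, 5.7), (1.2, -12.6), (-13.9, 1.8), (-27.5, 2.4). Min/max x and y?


x range: [-27.5, 9.4]
y range: [-12.6, 5.7]
Bounding box: (-27.5,-12.6) to (9.4,5.7)

(-27.5,-12.6) to (9.4,5.7)


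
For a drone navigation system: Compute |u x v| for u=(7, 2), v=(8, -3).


|u x v| = |7*(-3) - 2*8|
= |(-21) - 16| = 37

37


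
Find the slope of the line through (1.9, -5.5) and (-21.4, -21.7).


slope = (y2-y1)/(x2-x1) = ((-21.7)-(-5.5))/((-21.4)-1.9) = (-16.2)/(-23.3) = 0.6953

0.6953


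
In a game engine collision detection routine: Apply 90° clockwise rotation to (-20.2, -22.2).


90° CW: (x,y) -> (y, -x)
(-20.2,-22.2) -> (-22.2, 20.2)

(-22.2, 20.2)


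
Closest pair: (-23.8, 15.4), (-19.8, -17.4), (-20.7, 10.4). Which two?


d(P0,P1) = 33.043, d(P0,P2) = 5.883, d(P1,P2) = 27.8146
Closest: P0 and P2

Closest pair: (-23.8, 15.4) and (-20.7, 10.4), distance = 5.883


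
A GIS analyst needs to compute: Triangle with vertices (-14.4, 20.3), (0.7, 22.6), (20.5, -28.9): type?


Side lengths squared: AB^2=233.3, BC^2=3044.29, CA^2=3638.65
Sorted: [233.3, 3044.29, 3638.65]
By sides: Scalene, By angles: Obtuse

Scalene, Obtuse


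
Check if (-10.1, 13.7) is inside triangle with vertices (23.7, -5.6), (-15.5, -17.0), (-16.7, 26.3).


Cross products: AB x AP = -1141.88, BC x BP = -270.66, CA x CP = -298.5
All same sign? yes

Yes, inside


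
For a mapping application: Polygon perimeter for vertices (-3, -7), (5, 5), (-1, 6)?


Sides: (-3, -7)->(5, 5): sqrt(208) = 14.422205, (5, 5)->(-1, 6): sqrt(37) = 6.082763, (-1, 6)->(-3, -7): sqrt(173) = 13.152946
Sum = 33.657914
Perimeter = 33.6579

33.6579


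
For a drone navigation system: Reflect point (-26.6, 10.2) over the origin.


Reflection over origin: (x,y) -> (-x,-y)
(-26.6, 10.2) -> (26.6, -10.2)

(26.6, -10.2)


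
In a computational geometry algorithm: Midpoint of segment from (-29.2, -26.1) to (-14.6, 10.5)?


M = (((-29.2)+(-14.6))/2, ((-26.1)+10.5)/2)
= (-21.9, -7.8)

(-21.9, -7.8)


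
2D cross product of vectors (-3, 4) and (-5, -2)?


u x v = u_x*v_y - u_y*v_x = (-3)*(-2) - 4*(-5)
= 6 - (-20) = 26

26


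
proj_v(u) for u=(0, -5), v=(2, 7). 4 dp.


u.v = -35, |v| = sqrt(53) = 7.2801
Scalar projection = u.v / |v| = -35 / sqrt(53) = -4.8076

-4.8076


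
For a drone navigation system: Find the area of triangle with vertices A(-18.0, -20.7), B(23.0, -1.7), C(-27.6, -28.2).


Area = |x_A(y_B-y_C) + x_B(y_C-y_A) + x_C(y_A-y_B)|/2
= |(-477) + (-172.5) + 524.4|/2
= 125.1/2 = 62.55

62.55


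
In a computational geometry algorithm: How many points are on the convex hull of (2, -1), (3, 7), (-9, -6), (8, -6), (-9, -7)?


Convex hull vertices (CCW): (-9, -7), (8, -6), (3, 7), (-9, -6)
Count = 4

4


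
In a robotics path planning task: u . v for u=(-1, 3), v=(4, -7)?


u . v = u_x*v_x + u_y*v_y = (-1)*4 + 3*(-7)
= (-4) + (-21) = -25

-25


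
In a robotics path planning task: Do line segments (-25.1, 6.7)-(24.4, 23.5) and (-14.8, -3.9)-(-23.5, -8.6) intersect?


Cross products: d1=-140.63, d2=-54.14, d3=-697.74, d4=-784.23
d1*d2 < 0 and d3*d4 < 0? no

No, they don't intersect
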